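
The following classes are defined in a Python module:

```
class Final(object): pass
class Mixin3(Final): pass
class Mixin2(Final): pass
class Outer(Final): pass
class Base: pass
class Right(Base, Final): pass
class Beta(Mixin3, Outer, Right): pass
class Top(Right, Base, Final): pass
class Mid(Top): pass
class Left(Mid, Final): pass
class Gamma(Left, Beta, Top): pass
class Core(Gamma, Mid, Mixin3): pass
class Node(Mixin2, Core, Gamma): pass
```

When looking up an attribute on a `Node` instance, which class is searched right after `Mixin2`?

Core

L[Node] = Node + merge(L[Mixin2], L[Core], L[Gamma], [Mixin2 Core Gamma])
  take Mixin2:  [Mixin2 Final object] + [Core Gamma Left Mid Beta Top Mixin3 Outer Right Base Final object] + [Gamma Left Mid Beta Top Mixin3 Outer Right Base Final object] + [Mixin2 Core Gamma]
  take Core:  [Final object] + [Core Gamma Left Mid Beta Top Mixin3 Outer Right Base Final object] + [Gamma Left Mid Beta Top Mixin3 Outer Right Base Final object] + [Core Gamma]
  take Gamma:  [Final object] + [Gamma Left Mid Beta Top Mixin3 Outer Right Base Final object] + [Gamma Left Mid Beta Top Mixin3 Outer Right Base Final object] + [Gamma]
  take Left:  [Final object] + [Left Mid Beta Top Mixin3 Outer Right Base Final object] + [Left Mid Beta Top Mixin3 Outer Right Base Final object]
  take Mid:  [Final object] + [Mid Beta Top Mixin3 Outer Right Base Final object] + [Mid Beta Top Mixin3 Outer Right Base Final object]
  take Beta:  [Final object] + [Beta Top Mixin3 Outer Right Base Final object] + [Beta Top Mixin3 Outer Right Base Final object]
  take Top:  [Final object] + [Top Mixin3 Outer Right Base Final object] + [Top Mixin3 Outer Right Base Final object]
  take Mixin3:  [Final object] + [Mixin3 Outer Right Base Final object] + [Mixin3 Outer Right Base Final object]
  take Outer:  [Final object] + [Outer Right Base Final object] + [Outer Right Base Final object]
  take Right:  [Final object] + [Right Base Final object] + [Right Base Final object]
  take Base:  [Final object] + [Base Final object] + [Base Final object]
  take Final:  [Final object] + [Final object] + [Final object]
  take object:  [object] + [object] + [object]
MRO: Node Mixin2 Core Gamma Left Mid Beta Top Mixin3 Outer Right Base Final object
Mixin2 is at position 1; next is Core.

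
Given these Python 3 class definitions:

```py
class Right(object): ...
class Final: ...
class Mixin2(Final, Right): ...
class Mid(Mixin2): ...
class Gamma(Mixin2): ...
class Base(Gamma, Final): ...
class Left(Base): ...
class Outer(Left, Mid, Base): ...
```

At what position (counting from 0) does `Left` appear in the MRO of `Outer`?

1

L[Outer] = Outer + merge(L[Left], L[Mid], L[Base], [Left Mid Base])
  take Left:  [Left Base Gamma Mixin2 Final Right object] + [Mid Mixin2 Final Right object] + [Base Gamma Mixin2 Final Right object] + [Left Mid Base]
  take Mid:  [Base Gamma Mixin2 Final Right object] + [Mid Mixin2 Final Right object] + [Base Gamma Mixin2 Final Right object] + [Mid Base]
  take Base:  [Base Gamma Mixin2 Final Right object] + [Mixin2 Final Right object] + [Base Gamma Mixin2 Final Right object] + [Base]
  take Gamma:  [Gamma Mixin2 Final Right object] + [Mixin2 Final Right object] + [Gamma Mixin2 Final Right object]
  take Mixin2:  [Mixin2 Final Right object] + [Mixin2 Final Right object] + [Mixin2 Final Right object]
  take Final:  [Final Right object] + [Final Right object] + [Final Right object]
  take Right:  [Right object] + [Right object] + [Right object]
  take object:  [object] + [object] + [object]
MRO: Outer Left Mid Base Gamma Mixin2 Final Right object
Left sits at index 1.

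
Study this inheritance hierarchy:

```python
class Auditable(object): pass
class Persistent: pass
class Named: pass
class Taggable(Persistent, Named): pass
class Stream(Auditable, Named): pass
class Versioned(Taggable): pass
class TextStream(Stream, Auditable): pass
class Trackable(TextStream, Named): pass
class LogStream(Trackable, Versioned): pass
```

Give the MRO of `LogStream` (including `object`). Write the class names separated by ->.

LogStream -> Trackable -> TextStream -> Stream -> Auditable -> Versioned -> Taggable -> Persistent -> Named -> object

L[LogStream] = LogStream + merge(L[Trackable], L[Versioned], [Trackable Versioned])
  take Trackable:  [Trackable TextStream Stream Auditable Named object] + [Versioned Taggable Persistent Named object] + [Trackable Versioned]
  take TextStream:  [TextStream Stream Auditable Named object] + [Versioned Taggable Persistent Named object] + [Versioned]
  take Stream:  [Stream Auditable Named object] + [Versioned Taggable Persistent Named object] + [Versioned]
  take Auditable:  [Auditable Named object] + [Versioned Taggable Persistent Named object] + [Versioned]
  take Versioned:  [Named object] + [Versioned Taggable Persistent Named object] + [Versioned]
  take Taggable:  [Named object] + [Taggable Persistent Named object]
  take Persistent:  [Named object] + [Persistent Named object]
  take Named:  [Named object] + [Named object]
  take object:  [object] + [object]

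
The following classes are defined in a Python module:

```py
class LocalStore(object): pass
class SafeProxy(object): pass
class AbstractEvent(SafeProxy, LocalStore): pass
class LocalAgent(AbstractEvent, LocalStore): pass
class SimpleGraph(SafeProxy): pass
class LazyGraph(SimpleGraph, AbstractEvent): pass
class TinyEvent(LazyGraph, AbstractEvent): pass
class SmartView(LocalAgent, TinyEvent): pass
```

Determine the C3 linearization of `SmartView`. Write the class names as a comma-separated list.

L[SmartView] = SmartView + merge(L[LocalAgent], L[TinyEvent], [LocalAgent TinyEvent])
  take LocalAgent:  [LocalAgent AbstractEvent SafeProxy LocalStore object] + [TinyEvent LazyGraph SimpleGraph AbstractEvent SafeProxy LocalStore object] + [LocalAgent TinyEvent]
  take TinyEvent:  [AbstractEvent SafeProxy LocalStore object] + [TinyEvent LazyGraph SimpleGraph AbstractEvent SafeProxy LocalStore object] + [TinyEvent]
  take LazyGraph:  [AbstractEvent SafeProxy LocalStore object] + [LazyGraph SimpleGraph AbstractEvent SafeProxy LocalStore object]
  take SimpleGraph:  [AbstractEvent SafeProxy LocalStore object] + [SimpleGraph AbstractEvent SafeProxy LocalStore object]
  take AbstractEvent:  [AbstractEvent SafeProxy LocalStore object] + [AbstractEvent SafeProxy LocalStore object]
  take SafeProxy:  [SafeProxy LocalStore object] + [SafeProxy LocalStore object]
  take LocalStore:  [LocalStore object] + [LocalStore object]
  take object:  [object] + [object]

SmartView, LocalAgent, TinyEvent, LazyGraph, SimpleGraph, AbstractEvent, SafeProxy, LocalStore, object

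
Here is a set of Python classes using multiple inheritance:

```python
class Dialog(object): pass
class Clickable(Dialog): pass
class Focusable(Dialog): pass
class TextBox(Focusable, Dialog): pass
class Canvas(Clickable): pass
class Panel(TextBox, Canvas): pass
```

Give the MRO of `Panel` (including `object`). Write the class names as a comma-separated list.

Panel, TextBox, Focusable, Canvas, Clickable, Dialog, object

L[Panel] = Panel + merge(L[TextBox], L[Canvas], [TextBox Canvas])
  take TextBox:  [TextBox Focusable Dialog object] + [Canvas Clickable Dialog object] + [TextBox Canvas]
  take Focusable:  [Focusable Dialog object] + [Canvas Clickable Dialog object] + [Canvas]
  take Canvas:  [Dialog object] + [Canvas Clickable Dialog object] + [Canvas]
  take Clickable:  [Dialog object] + [Clickable Dialog object]
  take Dialog:  [Dialog object] + [Dialog object]
  take object:  [object] + [object]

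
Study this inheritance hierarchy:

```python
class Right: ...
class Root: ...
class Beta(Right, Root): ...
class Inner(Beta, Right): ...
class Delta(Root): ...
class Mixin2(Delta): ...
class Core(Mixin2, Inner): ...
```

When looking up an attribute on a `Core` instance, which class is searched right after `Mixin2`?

L[Core] = Core + merge(L[Mixin2], L[Inner], [Mixin2 Inner])
  take Mixin2:  [Mixin2 Delta Root object] + [Inner Beta Right Root object] + [Mixin2 Inner]
  take Delta:  [Delta Root object] + [Inner Beta Right Root object] + [Inner]
  take Inner:  [Root object] + [Inner Beta Right Root object] + [Inner]
  take Beta:  [Root object] + [Beta Right Root object]
  take Right:  [Root object] + [Right Root object]
  take Root:  [Root object] + [Root object]
  take object:  [object] + [object]
MRO: Core Mixin2 Delta Inner Beta Right Root object
Mixin2 is at position 1; next is Delta.

Delta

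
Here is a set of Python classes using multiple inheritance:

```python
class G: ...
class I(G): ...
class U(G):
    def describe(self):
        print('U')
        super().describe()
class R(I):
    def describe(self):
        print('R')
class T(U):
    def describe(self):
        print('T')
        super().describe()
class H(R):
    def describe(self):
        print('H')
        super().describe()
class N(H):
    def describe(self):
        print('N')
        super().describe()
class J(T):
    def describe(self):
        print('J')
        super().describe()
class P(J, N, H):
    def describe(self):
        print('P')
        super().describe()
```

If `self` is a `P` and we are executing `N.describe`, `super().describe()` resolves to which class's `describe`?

L[P] = P + merge(L[J], L[N], L[H], [J N H])
  take J:  [J T U G object] + [N H R I G object] + [H R I G object] + [J N H]
  take T:  [T U G object] + [N H R I G object] + [H R I G object] + [N H]
  take U:  [U G object] + [N H R I G object] + [H R I G object] + [N H]
  take N:  [G object] + [N H R I G object] + [H R I G object] + [N H]
  take H:  [G object] + [H R I G object] + [H R I G object] + [H]
  take R:  [G object] + [R I G object] + [R I G object]
  take I:  [G object] + [I G object] + [I G object]
  take G:  [G object] + [G object] + [G object]
  take object:  [object] + [object] + [object]
MRO: P J T U N H R I G object
super() in N.describe on a P instance goes to the class after N in P's MRO: H.

H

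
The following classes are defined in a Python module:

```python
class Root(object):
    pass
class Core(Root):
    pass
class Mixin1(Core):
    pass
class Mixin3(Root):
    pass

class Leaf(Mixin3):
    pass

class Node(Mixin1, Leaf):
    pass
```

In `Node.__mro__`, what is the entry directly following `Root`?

object

L[Node] = Node + merge(L[Mixin1], L[Leaf], [Mixin1 Leaf])
  take Mixin1:  [Mixin1 Core Root object] + [Leaf Mixin3 Root object] + [Mixin1 Leaf]
  take Core:  [Core Root object] + [Leaf Mixin3 Root object] + [Leaf]
  take Leaf:  [Root object] + [Leaf Mixin3 Root object] + [Leaf]
  take Mixin3:  [Root object] + [Mixin3 Root object]
  take Root:  [Root object] + [Root object]
  take object:  [object] + [object]
MRO: Node Mixin1 Core Leaf Mixin3 Root object
Root is at position 5; next is object.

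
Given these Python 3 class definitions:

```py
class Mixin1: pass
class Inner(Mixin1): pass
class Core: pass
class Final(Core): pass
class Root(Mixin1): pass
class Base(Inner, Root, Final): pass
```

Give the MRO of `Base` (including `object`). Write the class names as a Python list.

[Base, Inner, Root, Mixin1, Final, Core, object]

L[Base] = Base + merge(L[Inner], L[Root], L[Final], [Inner Root Final])
  take Inner:  [Inner Mixin1 object] + [Root Mixin1 object] + [Final Core object] + [Inner Root Final]
  take Root:  [Mixin1 object] + [Root Mixin1 object] + [Final Core object] + [Root Final]
  take Mixin1:  [Mixin1 object] + [Mixin1 object] + [Final Core object] + [Final]
  take Final:  [object] + [object] + [Final Core object] + [Final]
  take Core:  [object] + [object] + [Core object]
  take object:  [object] + [object] + [object]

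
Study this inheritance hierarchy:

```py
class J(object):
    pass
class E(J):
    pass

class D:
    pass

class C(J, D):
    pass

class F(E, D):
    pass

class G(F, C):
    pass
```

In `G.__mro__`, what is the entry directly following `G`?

L[G] = G + merge(L[F], L[C], [F C])
  take F:  [F E J D object] + [C J D object] + [F C]
  take E:  [E J D object] + [C J D object] + [C]
  take C:  [J D object] + [C J D object] + [C]
  take J:  [J D object] + [J D object]
  take D:  [D object] + [D object]
  take object:  [object] + [object]
MRO: G F E C J D object
G is at position 0; next is F.

F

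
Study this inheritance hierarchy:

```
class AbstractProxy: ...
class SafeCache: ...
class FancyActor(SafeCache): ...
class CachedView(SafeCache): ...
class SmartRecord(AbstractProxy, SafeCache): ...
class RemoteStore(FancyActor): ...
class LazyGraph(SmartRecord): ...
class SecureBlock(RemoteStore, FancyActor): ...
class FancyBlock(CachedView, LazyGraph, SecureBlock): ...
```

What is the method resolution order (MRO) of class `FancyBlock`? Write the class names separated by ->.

L[FancyBlock] = FancyBlock + merge(L[CachedView], L[LazyGraph], L[SecureBlock], [CachedView LazyGraph SecureBlock])
  take CachedView:  [CachedView SafeCache object] + [LazyGraph SmartRecord AbstractProxy SafeCache object] + [SecureBlock RemoteStore FancyActor SafeCache object] + [CachedView LazyGraph SecureBlock]
  take LazyGraph:  [SafeCache object] + [LazyGraph SmartRecord AbstractProxy SafeCache object] + [SecureBlock RemoteStore FancyActor SafeCache object] + [LazyGraph SecureBlock]
  take SmartRecord:  [SafeCache object] + [SmartRecord AbstractProxy SafeCache object] + [SecureBlock RemoteStore FancyActor SafeCache object] + [SecureBlock]
  take AbstractProxy:  [SafeCache object] + [AbstractProxy SafeCache object] + [SecureBlock RemoteStore FancyActor SafeCache object] + [SecureBlock]
  take SecureBlock:  [SafeCache object] + [SafeCache object] + [SecureBlock RemoteStore FancyActor SafeCache object] + [SecureBlock]
  take RemoteStore:  [SafeCache object] + [SafeCache object] + [RemoteStore FancyActor SafeCache object]
  take FancyActor:  [SafeCache object] + [SafeCache object] + [FancyActor SafeCache object]
  take SafeCache:  [SafeCache object] + [SafeCache object] + [SafeCache object]
  take object:  [object] + [object] + [object]

FancyBlock -> CachedView -> LazyGraph -> SmartRecord -> AbstractProxy -> SecureBlock -> RemoteStore -> FancyActor -> SafeCache -> object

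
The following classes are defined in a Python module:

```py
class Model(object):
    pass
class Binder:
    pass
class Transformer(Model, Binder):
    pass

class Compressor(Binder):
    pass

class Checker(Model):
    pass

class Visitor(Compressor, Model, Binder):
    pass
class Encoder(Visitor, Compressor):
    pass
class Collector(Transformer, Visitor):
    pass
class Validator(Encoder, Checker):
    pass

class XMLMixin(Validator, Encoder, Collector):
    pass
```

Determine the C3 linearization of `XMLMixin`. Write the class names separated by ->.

XMLMixin -> Validator -> Encoder -> Collector -> Transformer -> Visitor -> Compressor -> Checker -> Model -> Binder -> object

L[XMLMixin] = XMLMixin + merge(L[Validator], L[Encoder], L[Collector], [Validator Encoder Collector])
  take Validator:  [Validator Encoder Visitor Compressor Checker Model Binder object] + [Encoder Visitor Compressor Model Binder object] + [Collector Transformer Visitor Compressor Model Binder object] + [Validator Encoder Collector]
  take Encoder:  [Encoder Visitor Compressor Checker Model Binder object] + [Encoder Visitor Compressor Model Binder object] + [Collector Transformer Visitor Compressor Model Binder object] + [Encoder Collector]
  take Collector:  [Visitor Compressor Checker Model Binder object] + [Visitor Compressor Model Binder object] + [Collector Transformer Visitor Compressor Model Binder object] + [Collector]
  take Transformer:  [Visitor Compressor Checker Model Binder object] + [Visitor Compressor Model Binder object] + [Transformer Visitor Compressor Model Binder object]
  take Visitor:  [Visitor Compressor Checker Model Binder object] + [Visitor Compressor Model Binder object] + [Visitor Compressor Model Binder object]
  take Compressor:  [Compressor Checker Model Binder object] + [Compressor Model Binder object] + [Compressor Model Binder object]
  take Checker:  [Checker Model Binder object] + [Model Binder object] + [Model Binder object]
  take Model:  [Model Binder object] + [Model Binder object] + [Model Binder object]
  take Binder:  [Binder object] + [Binder object] + [Binder object]
  take object:  [object] + [object] + [object]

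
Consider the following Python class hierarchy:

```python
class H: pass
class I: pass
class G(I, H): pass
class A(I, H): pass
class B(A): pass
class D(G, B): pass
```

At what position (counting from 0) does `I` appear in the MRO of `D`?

4

L[D] = D + merge(L[G], L[B], [G B])
  take G:  [G I H object] + [B A I H object] + [G B]
  take B:  [I H object] + [B A I H object] + [B]
  take A:  [I H object] + [A I H object]
  take I:  [I H object] + [I H object]
  take H:  [H object] + [H object]
  take object:  [object] + [object]
MRO: D G B A I H object
I sits at index 4.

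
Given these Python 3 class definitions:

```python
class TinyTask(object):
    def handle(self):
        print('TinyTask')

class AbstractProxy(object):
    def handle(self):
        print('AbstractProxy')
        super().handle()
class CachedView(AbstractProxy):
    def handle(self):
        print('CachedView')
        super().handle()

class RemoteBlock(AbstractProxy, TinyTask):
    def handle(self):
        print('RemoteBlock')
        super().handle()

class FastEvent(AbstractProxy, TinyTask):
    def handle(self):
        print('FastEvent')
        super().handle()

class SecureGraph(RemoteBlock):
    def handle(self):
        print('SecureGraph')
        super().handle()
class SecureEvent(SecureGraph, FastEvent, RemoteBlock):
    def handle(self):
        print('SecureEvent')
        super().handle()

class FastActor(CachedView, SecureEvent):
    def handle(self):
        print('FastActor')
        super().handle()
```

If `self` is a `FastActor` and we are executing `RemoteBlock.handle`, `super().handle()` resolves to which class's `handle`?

L[FastActor] = FastActor + merge(L[CachedView], L[SecureEvent], [CachedView SecureEvent])
  take CachedView:  [CachedView AbstractProxy object] + [SecureEvent SecureGraph FastEvent RemoteBlock AbstractProxy TinyTask object] + [CachedView SecureEvent]
  take SecureEvent:  [AbstractProxy object] + [SecureEvent SecureGraph FastEvent RemoteBlock AbstractProxy TinyTask object] + [SecureEvent]
  take SecureGraph:  [AbstractProxy object] + [SecureGraph FastEvent RemoteBlock AbstractProxy TinyTask object]
  take FastEvent:  [AbstractProxy object] + [FastEvent RemoteBlock AbstractProxy TinyTask object]
  take RemoteBlock:  [AbstractProxy object] + [RemoteBlock AbstractProxy TinyTask object]
  take AbstractProxy:  [AbstractProxy object] + [AbstractProxy TinyTask object]
  take TinyTask:  [object] + [TinyTask object]
  take object:  [object] + [object]
MRO: FastActor CachedView SecureEvent SecureGraph FastEvent RemoteBlock AbstractProxy TinyTask object
super() in RemoteBlock.handle on a FastActor instance goes to the class after RemoteBlock in FastActor's MRO: AbstractProxy.

AbstractProxy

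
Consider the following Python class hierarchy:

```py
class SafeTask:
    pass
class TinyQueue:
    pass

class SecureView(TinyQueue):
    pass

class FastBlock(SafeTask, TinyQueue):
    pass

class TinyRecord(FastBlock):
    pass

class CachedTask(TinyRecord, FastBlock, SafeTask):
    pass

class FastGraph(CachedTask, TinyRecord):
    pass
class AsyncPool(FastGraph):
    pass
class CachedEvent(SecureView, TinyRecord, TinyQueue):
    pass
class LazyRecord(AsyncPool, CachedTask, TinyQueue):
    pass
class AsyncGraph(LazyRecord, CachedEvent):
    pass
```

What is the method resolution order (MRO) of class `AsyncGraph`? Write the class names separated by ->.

L[AsyncGraph] = AsyncGraph + merge(L[LazyRecord], L[CachedEvent], [LazyRecord CachedEvent])
  take LazyRecord:  [LazyRecord AsyncPool FastGraph CachedTask TinyRecord FastBlock SafeTask TinyQueue object] + [CachedEvent SecureView TinyRecord FastBlock SafeTask TinyQueue object] + [LazyRecord CachedEvent]
  take AsyncPool:  [AsyncPool FastGraph CachedTask TinyRecord FastBlock SafeTask TinyQueue object] + [CachedEvent SecureView TinyRecord FastBlock SafeTask TinyQueue object] + [CachedEvent]
  take FastGraph:  [FastGraph CachedTask TinyRecord FastBlock SafeTask TinyQueue object] + [CachedEvent SecureView TinyRecord FastBlock SafeTask TinyQueue object] + [CachedEvent]
  take CachedTask:  [CachedTask TinyRecord FastBlock SafeTask TinyQueue object] + [CachedEvent SecureView TinyRecord FastBlock SafeTask TinyQueue object] + [CachedEvent]
  take CachedEvent:  [TinyRecord FastBlock SafeTask TinyQueue object] + [CachedEvent SecureView TinyRecord FastBlock SafeTask TinyQueue object] + [CachedEvent]
  take SecureView:  [TinyRecord FastBlock SafeTask TinyQueue object] + [SecureView TinyRecord FastBlock SafeTask TinyQueue object]
  take TinyRecord:  [TinyRecord FastBlock SafeTask TinyQueue object] + [TinyRecord FastBlock SafeTask TinyQueue object]
  take FastBlock:  [FastBlock SafeTask TinyQueue object] + [FastBlock SafeTask TinyQueue object]
  take SafeTask:  [SafeTask TinyQueue object] + [SafeTask TinyQueue object]
  take TinyQueue:  [TinyQueue object] + [TinyQueue object]
  take object:  [object] + [object]

AsyncGraph -> LazyRecord -> AsyncPool -> FastGraph -> CachedTask -> CachedEvent -> SecureView -> TinyRecord -> FastBlock -> SafeTask -> TinyQueue -> object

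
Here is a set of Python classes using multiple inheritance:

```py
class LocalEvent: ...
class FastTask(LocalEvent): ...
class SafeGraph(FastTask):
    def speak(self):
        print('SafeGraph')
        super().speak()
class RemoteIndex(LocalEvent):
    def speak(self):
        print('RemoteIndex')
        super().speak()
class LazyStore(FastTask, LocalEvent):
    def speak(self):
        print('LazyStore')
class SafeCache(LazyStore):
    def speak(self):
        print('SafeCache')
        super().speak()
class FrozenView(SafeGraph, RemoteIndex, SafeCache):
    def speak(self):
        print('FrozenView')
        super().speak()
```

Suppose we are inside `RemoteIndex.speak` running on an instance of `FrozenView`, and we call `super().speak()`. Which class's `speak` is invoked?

L[FrozenView] = FrozenView + merge(L[SafeGraph], L[RemoteIndex], L[SafeCache], [SafeGraph RemoteIndex SafeCache])
  take SafeGraph:  [SafeGraph FastTask LocalEvent object] + [RemoteIndex LocalEvent object] + [SafeCache LazyStore FastTask LocalEvent object] + [SafeGraph RemoteIndex SafeCache]
  take RemoteIndex:  [FastTask LocalEvent object] + [RemoteIndex LocalEvent object] + [SafeCache LazyStore FastTask LocalEvent object] + [RemoteIndex SafeCache]
  take SafeCache:  [FastTask LocalEvent object] + [LocalEvent object] + [SafeCache LazyStore FastTask LocalEvent object] + [SafeCache]
  take LazyStore:  [FastTask LocalEvent object] + [LocalEvent object] + [LazyStore FastTask LocalEvent object]
  take FastTask:  [FastTask LocalEvent object] + [LocalEvent object] + [FastTask LocalEvent object]
  take LocalEvent:  [LocalEvent object] + [LocalEvent object] + [LocalEvent object]
  take object:  [object] + [object] + [object]
MRO: FrozenView SafeGraph RemoteIndex SafeCache LazyStore FastTask LocalEvent object
super() in RemoteIndex.speak on a FrozenView instance goes to the class after RemoteIndex in FrozenView's MRO: SafeCache.

SafeCache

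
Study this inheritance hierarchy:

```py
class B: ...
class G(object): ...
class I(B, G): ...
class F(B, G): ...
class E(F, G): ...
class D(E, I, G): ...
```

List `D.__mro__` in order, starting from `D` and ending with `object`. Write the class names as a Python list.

L[D] = D + merge(L[E], L[I], L[G], [E I G])
  take E:  [E F B G object] + [I B G object] + [G object] + [E I G]
  take F:  [F B G object] + [I B G object] + [G object] + [I G]
  take I:  [B G object] + [I B G object] + [G object] + [I G]
  take B:  [B G object] + [B G object] + [G object] + [G]
  take G:  [G object] + [G object] + [G object] + [G]
  take object:  [object] + [object] + [object]

[D, E, F, I, B, G, object]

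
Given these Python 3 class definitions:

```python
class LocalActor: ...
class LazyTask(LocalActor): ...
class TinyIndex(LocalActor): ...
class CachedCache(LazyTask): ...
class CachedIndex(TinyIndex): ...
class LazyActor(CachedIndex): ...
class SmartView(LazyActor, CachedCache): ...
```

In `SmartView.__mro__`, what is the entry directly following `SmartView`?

LazyActor

L[SmartView] = SmartView + merge(L[LazyActor], L[CachedCache], [LazyActor CachedCache])
  take LazyActor:  [LazyActor CachedIndex TinyIndex LocalActor object] + [CachedCache LazyTask LocalActor object] + [LazyActor CachedCache]
  take CachedIndex:  [CachedIndex TinyIndex LocalActor object] + [CachedCache LazyTask LocalActor object] + [CachedCache]
  take TinyIndex:  [TinyIndex LocalActor object] + [CachedCache LazyTask LocalActor object] + [CachedCache]
  take CachedCache:  [LocalActor object] + [CachedCache LazyTask LocalActor object] + [CachedCache]
  take LazyTask:  [LocalActor object] + [LazyTask LocalActor object]
  take LocalActor:  [LocalActor object] + [LocalActor object]
  take object:  [object] + [object]
MRO: SmartView LazyActor CachedIndex TinyIndex CachedCache LazyTask LocalActor object
SmartView is at position 0; next is LazyActor.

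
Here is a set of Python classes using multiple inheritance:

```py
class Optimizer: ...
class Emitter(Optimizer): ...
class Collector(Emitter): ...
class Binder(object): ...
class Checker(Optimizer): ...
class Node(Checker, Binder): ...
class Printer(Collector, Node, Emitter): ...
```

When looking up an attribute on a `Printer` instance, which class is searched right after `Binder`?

L[Printer] = Printer + merge(L[Collector], L[Node], L[Emitter], [Collector Node Emitter])
  take Collector:  [Collector Emitter Optimizer object] + [Node Checker Optimizer Binder object] + [Emitter Optimizer object] + [Collector Node Emitter]
  take Node:  [Emitter Optimizer object] + [Node Checker Optimizer Binder object] + [Emitter Optimizer object] + [Node Emitter]
  take Emitter:  [Emitter Optimizer object] + [Checker Optimizer Binder object] + [Emitter Optimizer object] + [Emitter]
  take Checker:  [Optimizer object] + [Checker Optimizer Binder object] + [Optimizer object]
  take Optimizer:  [Optimizer object] + [Optimizer Binder object] + [Optimizer object]
  take Binder:  [object] + [Binder object] + [object]
  take object:  [object] + [object] + [object]
MRO: Printer Collector Node Emitter Checker Optimizer Binder object
Binder is at position 6; next is object.

object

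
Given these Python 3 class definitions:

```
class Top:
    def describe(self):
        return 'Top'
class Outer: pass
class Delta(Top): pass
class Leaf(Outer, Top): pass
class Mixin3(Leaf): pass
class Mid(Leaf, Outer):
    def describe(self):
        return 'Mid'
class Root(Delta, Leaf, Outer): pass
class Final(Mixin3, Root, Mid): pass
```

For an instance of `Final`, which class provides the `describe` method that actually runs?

L[Final] = Final + merge(L[Mixin3], L[Root], L[Mid], [Mixin3 Root Mid])
  take Mixin3:  [Mixin3 Leaf Outer Top object] + [Root Delta Leaf Outer Top object] + [Mid Leaf Outer Top object] + [Mixin3 Root Mid]
  take Root:  [Leaf Outer Top object] + [Root Delta Leaf Outer Top object] + [Mid Leaf Outer Top object] + [Root Mid]
  take Delta:  [Leaf Outer Top object] + [Delta Leaf Outer Top object] + [Mid Leaf Outer Top object] + [Mid]
  take Mid:  [Leaf Outer Top object] + [Leaf Outer Top object] + [Mid Leaf Outer Top object] + [Mid]
  take Leaf:  [Leaf Outer Top object] + [Leaf Outer Top object] + [Leaf Outer Top object]
  take Outer:  [Outer Top object] + [Outer Top object] + [Outer Top object]
  take Top:  [Top object] + [Top object] + [Top object]
  take object:  [object] + [object] + [object]
MRO: Final Mixin3 Root Delta Mid Leaf Outer Top object
describe is defined in: Mid, Top. First along the MRO is Mid.

Mid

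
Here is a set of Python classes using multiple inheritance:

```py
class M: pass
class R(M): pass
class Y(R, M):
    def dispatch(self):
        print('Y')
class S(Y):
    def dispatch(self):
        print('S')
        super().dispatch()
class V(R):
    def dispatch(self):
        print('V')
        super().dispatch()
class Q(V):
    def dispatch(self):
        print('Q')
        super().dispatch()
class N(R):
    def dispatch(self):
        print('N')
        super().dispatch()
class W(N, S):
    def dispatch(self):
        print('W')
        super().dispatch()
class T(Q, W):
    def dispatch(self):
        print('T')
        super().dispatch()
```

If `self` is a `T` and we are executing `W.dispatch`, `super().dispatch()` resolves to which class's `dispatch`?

L[T] = T + merge(L[Q], L[W], [Q W])
  take Q:  [Q V R M object] + [W N S Y R M object] + [Q W]
  take V:  [V R M object] + [W N S Y R M object] + [W]
  take W:  [R M object] + [W N S Y R M object] + [W]
  take N:  [R M object] + [N S Y R M object]
  take S:  [R M object] + [S Y R M object]
  take Y:  [R M object] + [Y R M object]
  take R:  [R M object] + [R M object]
  take M:  [M object] + [M object]
  take object:  [object] + [object]
MRO: T Q V W N S Y R M object
super() in W.dispatch on a T instance goes to the class after W in T's MRO: N.

N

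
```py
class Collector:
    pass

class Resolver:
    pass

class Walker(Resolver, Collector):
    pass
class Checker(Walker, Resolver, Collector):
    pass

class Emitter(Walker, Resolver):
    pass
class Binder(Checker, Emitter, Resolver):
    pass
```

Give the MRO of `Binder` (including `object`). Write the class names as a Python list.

L[Binder] = Binder + merge(L[Checker], L[Emitter], L[Resolver], [Checker Emitter Resolver])
  take Checker:  [Checker Walker Resolver Collector object] + [Emitter Walker Resolver Collector object] + [Resolver object] + [Checker Emitter Resolver]
  take Emitter:  [Walker Resolver Collector object] + [Emitter Walker Resolver Collector object] + [Resolver object] + [Emitter Resolver]
  take Walker:  [Walker Resolver Collector object] + [Walker Resolver Collector object] + [Resolver object] + [Resolver]
  take Resolver:  [Resolver Collector object] + [Resolver Collector object] + [Resolver object] + [Resolver]
  take Collector:  [Collector object] + [Collector object] + [object]
  take object:  [object] + [object] + [object]

[Binder, Checker, Emitter, Walker, Resolver, Collector, object]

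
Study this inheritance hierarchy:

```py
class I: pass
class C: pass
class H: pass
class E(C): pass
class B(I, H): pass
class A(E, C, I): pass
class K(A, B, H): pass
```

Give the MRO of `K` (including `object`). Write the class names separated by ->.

L[K] = K + merge(L[A], L[B], L[H], [A B H])
  take A:  [A E C I object] + [B I H object] + [H object] + [A B H]
  take E:  [E C I object] + [B I H object] + [H object] + [B H]
  take C:  [C I object] + [B I H object] + [H object] + [B H]
  take B:  [I object] + [B I H object] + [H object] + [B H]
  take I:  [I object] + [I H object] + [H object] + [H]
  take H:  [object] + [H object] + [H object] + [H]
  take object:  [object] + [object] + [object]

K -> A -> E -> C -> B -> I -> H -> object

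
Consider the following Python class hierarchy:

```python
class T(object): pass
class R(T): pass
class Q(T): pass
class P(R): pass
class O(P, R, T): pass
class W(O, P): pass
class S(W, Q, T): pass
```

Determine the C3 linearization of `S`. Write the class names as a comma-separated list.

L[S] = S + merge(L[W], L[Q], L[T], [W Q T])
  take W:  [W O P R T object] + [Q T object] + [T object] + [W Q T]
  take O:  [O P R T object] + [Q T object] + [T object] + [Q T]
  take P:  [P R T object] + [Q T object] + [T object] + [Q T]
  take R:  [R T object] + [Q T object] + [T object] + [Q T]
  take Q:  [T object] + [Q T object] + [T object] + [Q T]
  take T:  [T object] + [T object] + [T object] + [T]
  take object:  [object] + [object] + [object]

S, W, O, P, R, Q, T, object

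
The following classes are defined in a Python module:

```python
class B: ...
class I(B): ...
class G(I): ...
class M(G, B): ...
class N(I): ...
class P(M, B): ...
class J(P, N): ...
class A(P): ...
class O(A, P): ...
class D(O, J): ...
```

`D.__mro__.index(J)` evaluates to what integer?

3

L[D] = D + merge(L[O], L[J], [O J])
  take O:  [O A P M G I B object] + [J P M G N I B object] + [O J]
  take A:  [A P M G I B object] + [J P M G N I B object] + [J]
  take J:  [P M G I B object] + [J P M G N I B object] + [J]
  take P:  [P M G I B object] + [P M G N I B object]
  take M:  [M G I B object] + [M G N I B object]
  take G:  [G I B object] + [G N I B object]
  take N:  [I B object] + [N I B object]
  take I:  [I B object] + [I B object]
  take B:  [B object] + [B object]
  take object:  [object] + [object]
MRO: D O A J P M G N I B object
J sits at index 3.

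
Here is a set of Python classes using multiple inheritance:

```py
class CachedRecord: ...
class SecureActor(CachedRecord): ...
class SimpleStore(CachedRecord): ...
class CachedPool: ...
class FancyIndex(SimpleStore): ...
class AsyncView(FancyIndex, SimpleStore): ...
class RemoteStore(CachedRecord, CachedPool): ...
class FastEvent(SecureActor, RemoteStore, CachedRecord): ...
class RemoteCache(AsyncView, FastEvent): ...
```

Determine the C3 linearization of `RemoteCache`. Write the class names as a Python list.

L[RemoteCache] = RemoteCache + merge(L[AsyncView], L[FastEvent], [AsyncView FastEvent])
  take AsyncView:  [AsyncView FancyIndex SimpleStore CachedRecord object] + [FastEvent SecureActor RemoteStore CachedRecord CachedPool object] + [AsyncView FastEvent]
  take FancyIndex:  [FancyIndex SimpleStore CachedRecord object] + [FastEvent SecureActor RemoteStore CachedRecord CachedPool object] + [FastEvent]
  take SimpleStore:  [SimpleStore CachedRecord object] + [FastEvent SecureActor RemoteStore CachedRecord CachedPool object] + [FastEvent]
  take FastEvent:  [CachedRecord object] + [FastEvent SecureActor RemoteStore CachedRecord CachedPool object] + [FastEvent]
  take SecureActor:  [CachedRecord object] + [SecureActor RemoteStore CachedRecord CachedPool object]
  take RemoteStore:  [CachedRecord object] + [RemoteStore CachedRecord CachedPool object]
  take CachedRecord:  [CachedRecord object] + [CachedRecord CachedPool object]
  take CachedPool:  [object] + [CachedPool object]
  take object:  [object] + [object]

[RemoteCache, AsyncView, FancyIndex, SimpleStore, FastEvent, SecureActor, RemoteStore, CachedRecord, CachedPool, object]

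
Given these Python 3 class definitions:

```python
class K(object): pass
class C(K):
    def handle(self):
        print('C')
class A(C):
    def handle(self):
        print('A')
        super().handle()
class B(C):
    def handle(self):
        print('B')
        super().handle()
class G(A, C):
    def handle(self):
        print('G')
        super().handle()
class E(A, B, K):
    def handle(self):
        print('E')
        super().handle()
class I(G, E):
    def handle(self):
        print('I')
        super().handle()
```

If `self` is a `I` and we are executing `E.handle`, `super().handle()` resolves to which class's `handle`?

A

L[I] = I + merge(L[G], L[E], [G E])
  take G:  [G A C K object] + [E A B C K object] + [G E]
  take E:  [A C K object] + [E A B C K object] + [E]
  take A:  [A C K object] + [A B C K object]
  take B:  [C K object] + [B C K object]
  take C:  [C K object] + [C K object]
  take K:  [K object] + [K object]
  take object:  [object] + [object]
MRO: I G E A B C K object
super() in E.handle on a I instance goes to the class after E in I's MRO: A.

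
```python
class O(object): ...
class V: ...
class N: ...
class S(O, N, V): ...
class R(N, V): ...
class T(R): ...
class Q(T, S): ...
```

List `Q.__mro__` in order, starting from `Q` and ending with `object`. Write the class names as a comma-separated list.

Q, T, R, S, O, N, V, object

L[Q] = Q + merge(L[T], L[S], [T S])
  take T:  [T R N V object] + [S O N V object] + [T S]
  take R:  [R N V object] + [S O N V object] + [S]
  take S:  [N V object] + [S O N V object] + [S]
  take O:  [N V object] + [O N V object]
  take N:  [N V object] + [N V object]
  take V:  [V object] + [V object]
  take object:  [object] + [object]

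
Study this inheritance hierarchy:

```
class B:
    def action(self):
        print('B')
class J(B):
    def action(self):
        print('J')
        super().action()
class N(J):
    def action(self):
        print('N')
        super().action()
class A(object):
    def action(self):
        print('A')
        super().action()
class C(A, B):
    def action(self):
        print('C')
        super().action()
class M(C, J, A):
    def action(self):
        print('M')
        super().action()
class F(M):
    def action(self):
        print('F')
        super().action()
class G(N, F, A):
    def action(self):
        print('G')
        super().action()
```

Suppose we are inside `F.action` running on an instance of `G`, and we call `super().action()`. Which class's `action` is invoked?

M

L[G] = G + merge(L[N], L[F], L[A], [N F A])
  take N:  [N J B object] + [F M C J A B object] + [A object] + [N F A]
  take F:  [J B object] + [F M C J A B object] + [A object] + [F A]
  take M:  [J B object] + [M C J A B object] + [A object] + [A]
  take C:  [J B object] + [C J A B object] + [A object] + [A]
  take J:  [J B object] + [J A B object] + [A object] + [A]
  take A:  [B object] + [A B object] + [A object] + [A]
  take B:  [B object] + [B object] + [object]
  take object:  [object] + [object] + [object]
MRO: G N F M C J A B object
super() in F.action on a G instance goes to the class after F in G's MRO: M.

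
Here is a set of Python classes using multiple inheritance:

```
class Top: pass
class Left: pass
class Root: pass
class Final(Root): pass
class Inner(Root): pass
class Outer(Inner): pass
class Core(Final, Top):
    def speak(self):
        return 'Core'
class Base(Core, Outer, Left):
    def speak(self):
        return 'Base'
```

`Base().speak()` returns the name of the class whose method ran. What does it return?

L[Base] = Base + merge(L[Core], L[Outer], L[Left], [Core Outer Left])
  take Core:  [Core Final Root Top object] + [Outer Inner Root object] + [Left object] + [Core Outer Left]
  take Final:  [Final Root Top object] + [Outer Inner Root object] + [Left object] + [Outer Left]
  take Outer:  [Root Top object] + [Outer Inner Root object] + [Left object] + [Outer Left]
  take Inner:  [Root Top object] + [Inner Root object] + [Left object] + [Left]
  take Root:  [Root Top object] + [Root object] + [Left object] + [Left]
  take Top:  [Top object] + [object] + [Left object] + [Left]
  take Left:  [object] + [object] + [Left object] + [Left]
  take object:  [object] + [object] + [object]
MRO: Base Core Final Outer Inner Root Top Left object
speak is defined in: Base, Core. First along the MRO is Base.

Base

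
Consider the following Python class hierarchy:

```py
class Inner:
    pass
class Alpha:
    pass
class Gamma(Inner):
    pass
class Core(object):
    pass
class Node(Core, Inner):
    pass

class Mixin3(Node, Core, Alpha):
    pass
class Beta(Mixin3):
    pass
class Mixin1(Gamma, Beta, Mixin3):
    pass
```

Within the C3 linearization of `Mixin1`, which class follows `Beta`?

L[Mixin1] = Mixin1 + merge(L[Gamma], L[Beta], L[Mixin3], [Gamma Beta Mixin3])
  take Gamma:  [Gamma Inner object] + [Beta Mixin3 Node Core Inner Alpha object] + [Mixin3 Node Core Inner Alpha object] + [Gamma Beta Mixin3]
  take Beta:  [Inner object] + [Beta Mixin3 Node Core Inner Alpha object] + [Mixin3 Node Core Inner Alpha object] + [Beta Mixin3]
  take Mixin3:  [Inner object] + [Mixin3 Node Core Inner Alpha object] + [Mixin3 Node Core Inner Alpha object] + [Mixin3]
  take Node:  [Inner object] + [Node Core Inner Alpha object] + [Node Core Inner Alpha object]
  take Core:  [Inner object] + [Core Inner Alpha object] + [Core Inner Alpha object]
  take Inner:  [Inner object] + [Inner Alpha object] + [Inner Alpha object]
  take Alpha:  [object] + [Alpha object] + [Alpha object]
  take object:  [object] + [object] + [object]
MRO: Mixin1 Gamma Beta Mixin3 Node Core Inner Alpha object
Beta is at position 2; next is Mixin3.

Mixin3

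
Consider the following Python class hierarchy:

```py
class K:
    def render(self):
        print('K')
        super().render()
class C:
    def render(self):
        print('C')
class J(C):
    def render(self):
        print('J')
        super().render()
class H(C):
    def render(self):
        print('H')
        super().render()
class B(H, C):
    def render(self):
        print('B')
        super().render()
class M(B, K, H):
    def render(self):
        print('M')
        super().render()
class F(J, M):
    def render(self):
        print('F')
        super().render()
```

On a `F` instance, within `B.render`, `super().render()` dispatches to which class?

L[F] = F + merge(L[J], L[M], [J M])
  take J:  [J C object] + [M B K H C object] + [J M]
  take M:  [C object] + [M B K H C object] + [M]
  take B:  [C object] + [B K H C object]
  take K:  [C object] + [K H C object]
  take H:  [C object] + [H C object]
  take C:  [C object] + [C object]
  take object:  [object] + [object]
MRO: F J M B K H C object
super() in B.render on a F instance goes to the class after B in F's MRO: K.

K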